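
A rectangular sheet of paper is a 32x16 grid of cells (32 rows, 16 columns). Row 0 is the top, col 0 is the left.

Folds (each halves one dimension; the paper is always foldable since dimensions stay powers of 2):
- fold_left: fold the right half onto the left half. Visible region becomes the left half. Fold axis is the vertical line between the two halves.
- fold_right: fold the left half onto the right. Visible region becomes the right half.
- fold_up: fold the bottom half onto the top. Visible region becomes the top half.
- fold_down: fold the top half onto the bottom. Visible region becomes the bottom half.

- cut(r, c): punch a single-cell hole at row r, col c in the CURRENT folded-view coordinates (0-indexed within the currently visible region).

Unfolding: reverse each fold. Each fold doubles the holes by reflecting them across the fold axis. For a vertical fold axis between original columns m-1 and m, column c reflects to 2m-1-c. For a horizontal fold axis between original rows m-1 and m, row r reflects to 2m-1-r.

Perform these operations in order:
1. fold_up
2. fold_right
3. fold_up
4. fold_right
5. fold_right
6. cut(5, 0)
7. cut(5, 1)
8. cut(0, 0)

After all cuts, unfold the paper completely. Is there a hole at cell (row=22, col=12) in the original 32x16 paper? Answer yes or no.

Op 1 fold_up: fold axis h@16; visible region now rows[0,16) x cols[0,16) = 16x16
Op 2 fold_right: fold axis v@8; visible region now rows[0,16) x cols[8,16) = 16x8
Op 3 fold_up: fold axis h@8; visible region now rows[0,8) x cols[8,16) = 8x8
Op 4 fold_right: fold axis v@12; visible region now rows[0,8) x cols[12,16) = 8x4
Op 5 fold_right: fold axis v@14; visible region now rows[0,8) x cols[14,16) = 8x2
Op 6 cut(5, 0): punch at orig (5,14); cuts so far [(5, 14)]; region rows[0,8) x cols[14,16) = 8x2
Op 7 cut(5, 1): punch at orig (5,15); cuts so far [(5, 14), (5, 15)]; region rows[0,8) x cols[14,16) = 8x2
Op 8 cut(0, 0): punch at orig (0,14); cuts so far [(0, 14), (5, 14), (5, 15)]; region rows[0,8) x cols[14,16) = 8x2
Unfold 1 (reflect across v@14): 6 holes -> [(0, 13), (0, 14), (5, 12), (5, 13), (5, 14), (5, 15)]
Unfold 2 (reflect across v@12): 12 holes -> [(0, 9), (0, 10), (0, 13), (0, 14), (5, 8), (5, 9), (5, 10), (5, 11), (5, 12), (5, 13), (5, 14), (5, 15)]
Unfold 3 (reflect across h@8): 24 holes -> [(0, 9), (0, 10), (0, 13), (0, 14), (5, 8), (5, 9), (5, 10), (5, 11), (5, 12), (5, 13), (5, 14), (5, 15), (10, 8), (10, 9), (10, 10), (10, 11), (10, 12), (10, 13), (10, 14), (10, 15), (15, 9), (15, 10), (15, 13), (15, 14)]
Unfold 4 (reflect across v@8): 48 holes -> [(0, 1), (0, 2), (0, 5), (0, 6), (0, 9), (0, 10), (0, 13), (0, 14), (5, 0), (5, 1), (5, 2), (5, 3), (5, 4), (5, 5), (5, 6), (5, 7), (5, 8), (5, 9), (5, 10), (5, 11), (5, 12), (5, 13), (5, 14), (5, 15), (10, 0), (10, 1), (10, 2), (10, 3), (10, 4), (10, 5), (10, 6), (10, 7), (10, 8), (10, 9), (10, 10), (10, 11), (10, 12), (10, 13), (10, 14), (10, 15), (15, 1), (15, 2), (15, 5), (15, 6), (15, 9), (15, 10), (15, 13), (15, 14)]
Unfold 5 (reflect across h@16): 96 holes -> [(0, 1), (0, 2), (0, 5), (0, 6), (0, 9), (0, 10), (0, 13), (0, 14), (5, 0), (5, 1), (5, 2), (5, 3), (5, 4), (5, 5), (5, 6), (5, 7), (5, 8), (5, 9), (5, 10), (5, 11), (5, 12), (5, 13), (5, 14), (5, 15), (10, 0), (10, 1), (10, 2), (10, 3), (10, 4), (10, 5), (10, 6), (10, 7), (10, 8), (10, 9), (10, 10), (10, 11), (10, 12), (10, 13), (10, 14), (10, 15), (15, 1), (15, 2), (15, 5), (15, 6), (15, 9), (15, 10), (15, 13), (15, 14), (16, 1), (16, 2), (16, 5), (16, 6), (16, 9), (16, 10), (16, 13), (16, 14), (21, 0), (21, 1), (21, 2), (21, 3), (21, 4), (21, 5), (21, 6), (21, 7), (21, 8), (21, 9), (21, 10), (21, 11), (21, 12), (21, 13), (21, 14), (21, 15), (26, 0), (26, 1), (26, 2), (26, 3), (26, 4), (26, 5), (26, 6), (26, 7), (26, 8), (26, 9), (26, 10), (26, 11), (26, 12), (26, 13), (26, 14), (26, 15), (31, 1), (31, 2), (31, 5), (31, 6), (31, 9), (31, 10), (31, 13), (31, 14)]
Holes: [(0, 1), (0, 2), (0, 5), (0, 6), (0, 9), (0, 10), (0, 13), (0, 14), (5, 0), (5, 1), (5, 2), (5, 3), (5, 4), (5, 5), (5, 6), (5, 7), (5, 8), (5, 9), (5, 10), (5, 11), (5, 12), (5, 13), (5, 14), (5, 15), (10, 0), (10, 1), (10, 2), (10, 3), (10, 4), (10, 5), (10, 6), (10, 7), (10, 8), (10, 9), (10, 10), (10, 11), (10, 12), (10, 13), (10, 14), (10, 15), (15, 1), (15, 2), (15, 5), (15, 6), (15, 9), (15, 10), (15, 13), (15, 14), (16, 1), (16, 2), (16, 5), (16, 6), (16, 9), (16, 10), (16, 13), (16, 14), (21, 0), (21, 1), (21, 2), (21, 3), (21, 4), (21, 5), (21, 6), (21, 7), (21, 8), (21, 9), (21, 10), (21, 11), (21, 12), (21, 13), (21, 14), (21, 15), (26, 0), (26, 1), (26, 2), (26, 3), (26, 4), (26, 5), (26, 6), (26, 7), (26, 8), (26, 9), (26, 10), (26, 11), (26, 12), (26, 13), (26, 14), (26, 15), (31, 1), (31, 2), (31, 5), (31, 6), (31, 9), (31, 10), (31, 13), (31, 14)]

Answer: no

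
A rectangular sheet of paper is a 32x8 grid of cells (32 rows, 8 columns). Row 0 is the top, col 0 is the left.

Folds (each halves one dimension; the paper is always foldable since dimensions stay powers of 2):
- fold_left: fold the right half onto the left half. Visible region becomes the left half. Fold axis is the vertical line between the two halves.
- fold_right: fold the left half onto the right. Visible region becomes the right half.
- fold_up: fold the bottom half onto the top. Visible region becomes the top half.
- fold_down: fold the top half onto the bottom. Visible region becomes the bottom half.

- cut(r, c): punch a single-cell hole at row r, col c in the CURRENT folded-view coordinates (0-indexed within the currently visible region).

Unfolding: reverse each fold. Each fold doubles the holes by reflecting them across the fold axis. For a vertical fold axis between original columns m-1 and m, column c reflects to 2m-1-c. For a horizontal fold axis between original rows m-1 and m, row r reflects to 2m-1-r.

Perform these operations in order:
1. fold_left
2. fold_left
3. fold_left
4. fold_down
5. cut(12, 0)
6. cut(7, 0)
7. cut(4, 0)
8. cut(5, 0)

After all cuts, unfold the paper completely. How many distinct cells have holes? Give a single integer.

Op 1 fold_left: fold axis v@4; visible region now rows[0,32) x cols[0,4) = 32x4
Op 2 fold_left: fold axis v@2; visible region now rows[0,32) x cols[0,2) = 32x2
Op 3 fold_left: fold axis v@1; visible region now rows[0,32) x cols[0,1) = 32x1
Op 4 fold_down: fold axis h@16; visible region now rows[16,32) x cols[0,1) = 16x1
Op 5 cut(12, 0): punch at orig (28,0); cuts so far [(28, 0)]; region rows[16,32) x cols[0,1) = 16x1
Op 6 cut(7, 0): punch at orig (23,0); cuts so far [(23, 0), (28, 0)]; region rows[16,32) x cols[0,1) = 16x1
Op 7 cut(4, 0): punch at orig (20,0); cuts so far [(20, 0), (23, 0), (28, 0)]; region rows[16,32) x cols[0,1) = 16x1
Op 8 cut(5, 0): punch at orig (21,0); cuts so far [(20, 0), (21, 0), (23, 0), (28, 0)]; region rows[16,32) x cols[0,1) = 16x1
Unfold 1 (reflect across h@16): 8 holes -> [(3, 0), (8, 0), (10, 0), (11, 0), (20, 0), (21, 0), (23, 0), (28, 0)]
Unfold 2 (reflect across v@1): 16 holes -> [(3, 0), (3, 1), (8, 0), (8, 1), (10, 0), (10, 1), (11, 0), (11, 1), (20, 0), (20, 1), (21, 0), (21, 1), (23, 0), (23, 1), (28, 0), (28, 1)]
Unfold 3 (reflect across v@2): 32 holes -> [(3, 0), (3, 1), (3, 2), (3, 3), (8, 0), (8, 1), (8, 2), (8, 3), (10, 0), (10, 1), (10, 2), (10, 3), (11, 0), (11, 1), (11, 2), (11, 3), (20, 0), (20, 1), (20, 2), (20, 3), (21, 0), (21, 1), (21, 2), (21, 3), (23, 0), (23, 1), (23, 2), (23, 3), (28, 0), (28, 1), (28, 2), (28, 3)]
Unfold 4 (reflect across v@4): 64 holes -> [(3, 0), (3, 1), (3, 2), (3, 3), (3, 4), (3, 5), (3, 6), (3, 7), (8, 0), (8, 1), (8, 2), (8, 3), (8, 4), (8, 5), (8, 6), (8, 7), (10, 0), (10, 1), (10, 2), (10, 3), (10, 4), (10, 5), (10, 6), (10, 7), (11, 0), (11, 1), (11, 2), (11, 3), (11, 4), (11, 5), (11, 6), (11, 7), (20, 0), (20, 1), (20, 2), (20, 3), (20, 4), (20, 5), (20, 6), (20, 7), (21, 0), (21, 1), (21, 2), (21, 3), (21, 4), (21, 5), (21, 6), (21, 7), (23, 0), (23, 1), (23, 2), (23, 3), (23, 4), (23, 5), (23, 6), (23, 7), (28, 0), (28, 1), (28, 2), (28, 3), (28, 4), (28, 5), (28, 6), (28, 7)]

Answer: 64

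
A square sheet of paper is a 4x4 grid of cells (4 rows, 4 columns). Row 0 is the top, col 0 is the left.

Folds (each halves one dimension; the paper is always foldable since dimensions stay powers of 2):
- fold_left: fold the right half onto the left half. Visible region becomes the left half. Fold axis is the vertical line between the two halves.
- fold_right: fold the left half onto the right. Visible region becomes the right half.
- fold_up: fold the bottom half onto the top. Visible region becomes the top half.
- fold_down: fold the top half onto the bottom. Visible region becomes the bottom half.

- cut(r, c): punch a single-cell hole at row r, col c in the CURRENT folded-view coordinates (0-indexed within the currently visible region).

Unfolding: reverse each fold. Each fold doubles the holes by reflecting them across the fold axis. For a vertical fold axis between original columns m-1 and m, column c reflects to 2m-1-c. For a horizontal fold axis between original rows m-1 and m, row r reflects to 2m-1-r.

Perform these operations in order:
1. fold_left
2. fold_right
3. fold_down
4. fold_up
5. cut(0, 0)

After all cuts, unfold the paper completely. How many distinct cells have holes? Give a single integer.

Answer: 16

Derivation:
Op 1 fold_left: fold axis v@2; visible region now rows[0,4) x cols[0,2) = 4x2
Op 2 fold_right: fold axis v@1; visible region now rows[0,4) x cols[1,2) = 4x1
Op 3 fold_down: fold axis h@2; visible region now rows[2,4) x cols[1,2) = 2x1
Op 4 fold_up: fold axis h@3; visible region now rows[2,3) x cols[1,2) = 1x1
Op 5 cut(0, 0): punch at orig (2,1); cuts so far [(2, 1)]; region rows[2,3) x cols[1,2) = 1x1
Unfold 1 (reflect across h@3): 2 holes -> [(2, 1), (3, 1)]
Unfold 2 (reflect across h@2): 4 holes -> [(0, 1), (1, 1), (2, 1), (3, 1)]
Unfold 3 (reflect across v@1): 8 holes -> [(0, 0), (0, 1), (1, 0), (1, 1), (2, 0), (2, 1), (3, 0), (3, 1)]
Unfold 4 (reflect across v@2): 16 holes -> [(0, 0), (0, 1), (0, 2), (0, 3), (1, 0), (1, 1), (1, 2), (1, 3), (2, 0), (2, 1), (2, 2), (2, 3), (3, 0), (3, 1), (3, 2), (3, 3)]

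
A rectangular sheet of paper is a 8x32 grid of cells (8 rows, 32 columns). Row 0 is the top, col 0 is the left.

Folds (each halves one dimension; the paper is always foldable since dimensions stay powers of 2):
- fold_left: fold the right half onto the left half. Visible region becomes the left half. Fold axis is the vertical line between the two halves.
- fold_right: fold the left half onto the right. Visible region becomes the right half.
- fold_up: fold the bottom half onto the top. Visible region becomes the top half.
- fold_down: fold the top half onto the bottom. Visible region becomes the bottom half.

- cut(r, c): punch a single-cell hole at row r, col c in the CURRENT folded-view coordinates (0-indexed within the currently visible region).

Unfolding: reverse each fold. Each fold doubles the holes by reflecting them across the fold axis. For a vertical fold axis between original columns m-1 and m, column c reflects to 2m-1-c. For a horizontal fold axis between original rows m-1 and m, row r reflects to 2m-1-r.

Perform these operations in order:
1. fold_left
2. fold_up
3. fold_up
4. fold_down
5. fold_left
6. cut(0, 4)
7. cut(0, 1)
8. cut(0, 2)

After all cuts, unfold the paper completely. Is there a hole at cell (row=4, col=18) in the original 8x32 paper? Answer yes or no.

Op 1 fold_left: fold axis v@16; visible region now rows[0,8) x cols[0,16) = 8x16
Op 2 fold_up: fold axis h@4; visible region now rows[0,4) x cols[0,16) = 4x16
Op 3 fold_up: fold axis h@2; visible region now rows[0,2) x cols[0,16) = 2x16
Op 4 fold_down: fold axis h@1; visible region now rows[1,2) x cols[0,16) = 1x16
Op 5 fold_left: fold axis v@8; visible region now rows[1,2) x cols[0,8) = 1x8
Op 6 cut(0, 4): punch at orig (1,4); cuts so far [(1, 4)]; region rows[1,2) x cols[0,8) = 1x8
Op 7 cut(0, 1): punch at orig (1,1); cuts so far [(1, 1), (1, 4)]; region rows[1,2) x cols[0,8) = 1x8
Op 8 cut(0, 2): punch at orig (1,2); cuts so far [(1, 1), (1, 2), (1, 4)]; region rows[1,2) x cols[0,8) = 1x8
Unfold 1 (reflect across v@8): 6 holes -> [(1, 1), (1, 2), (1, 4), (1, 11), (1, 13), (1, 14)]
Unfold 2 (reflect across h@1): 12 holes -> [(0, 1), (0, 2), (0, 4), (0, 11), (0, 13), (0, 14), (1, 1), (1, 2), (1, 4), (1, 11), (1, 13), (1, 14)]
Unfold 3 (reflect across h@2): 24 holes -> [(0, 1), (0, 2), (0, 4), (0, 11), (0, 13), (0, 14), (1, 1), (1, 2), (1, 4), (1, 11), (1, 13), (1, 14), (2, 1), (2, 2), (2, 4), (2, 11), (2, 13), (2, 14), (3, 1), (3, 2), (3, 4), (3, 11), (3, 13), (3, 14)]
Unfold 4 (reflect across h@4): 48 holes -> [(0, 1), (0, 2), (0, 4), (0, 11), (0, 13), (0, 14), (1, 1), (1, 2), (1, 4), (1, 11), (1, 13), (1, 14), (2, 1), (2, 2), (2, 4), (2, 11), (2, 13), (2, 14), (3, 1), (3, 2), (3, 4), (3, 11), (3, 13), (3, 14), (4, 1), (4, 2), (4, 4), (4, 11), (4, 13), (4, 14), (5, 1), (5, 2), (5, 4), (5, 11), (5, 13), (5, 14), (6, 1), (6, 2), (6, 4), (6, 11), (6, 13), (6, 14), (7, 1), (7, 2), (7, 4), (7, 11), (7, 13), (7, 14)]
Unfold 5 (reflect across v@16): 96 holes -> [(0, 1), (0, 2), (0, 4), (0, 11), (0, 13), (0, 14), (0, 17), (0, 18), (0, 20), (0, 27), (0, 29), (0, 30), (1, 1), (1, 2), (1, 4), (1, 11), (1, 13), (1, 14), (1, 17), (1, 18), (1, 20), (1, 27), (1, 29), (1, 30), (2, 1), (2, 2), (2, 4), (2, 11), (2, 13), (2, 14), (2, 17), (2, 18), (2, 20), (2, 27), (2, 29), (2, 30), (3, 1), (3, 2), (3, 4), (3, 11), (3, 13), (3, 14), (3, 17), (3, 18), (3, 20), (3, 27), (3, 29), (3, 30), (4, 1), (4, 2), (4, 4), (4, 11), (4, 13), (4, 14), (4, 17), (4, 18), (4, 20), (4, 27), (4, 29), (4, 30), (5, 1), (5, 2), (5, 4), (5, 11), (5, 13), (5, 14), (5, 17), (5, 18), (5, 20), (5, 27), (5, 29), (5, 30), (6, 1), (6, 2), (6, 4), (6, 11), (6, 13), (6, 14), (6, 17), (6, 18), (6, 20), (6, 27), (6, 29), (6, 30), (7, 1), (7, 2), (7, 4), (7, 11), (7, 13), (7, 14), (7, 17), (7, 18), (7, 20), (7, 27), (7, 29), (7, 30)]
Holes: [(0, 1), (0, 2), (0, 4), (0, 11), (0, 13), (0, 14), (0, 17), (0, 18), (0, 20), (0, 27), (0, 29), (0, 30), (1, 1), (1, 2), (1, 4), (1, 11), (1, 13), (1, 14), (1, 17), (1, 18), (1, 20), (1, 27), (1, 29), (1, 30), (2, 1), (2, 2), (2, 4), (2, 11), (2, 13), (2, 14), (2, 17), (2, 18), (2, 20), (2, 27), (2, 29), (2, 30), (3, 1), (3, 2), (3, 4), (3, 11), (3, 13), (3, 14), (3, 17), (3, 18), (3, 20), (3, 27), (3, 29), (3, 30), (4, 1), (4, 2), (4, 4), (4, 11), (4, 13), (4, 14), (4, 17), (4, 18), (4, 20), (4, 27), (4, 29), (4, 30), (5, 1), (5, 2), (5, 4), (5, 11), (5, 13), (5, 14), (5, 17), (5, 18), (5, 20), (5, 27), (5, 29), (5, 30), (6, 1), (6, 2), (6, 4), (6, 11), (6, 13), (6, 14), (6, 17), (6, 18), (6, 20), (6, 27), (6, 29), (6, 30), (7, 1), (7, 2), (7, 4), (7, 11), (7, 13), (7, 14), (7, 17), (7, 18), (7, 20), (7, 27), (7, 29), (7, 30)]

Answer: yes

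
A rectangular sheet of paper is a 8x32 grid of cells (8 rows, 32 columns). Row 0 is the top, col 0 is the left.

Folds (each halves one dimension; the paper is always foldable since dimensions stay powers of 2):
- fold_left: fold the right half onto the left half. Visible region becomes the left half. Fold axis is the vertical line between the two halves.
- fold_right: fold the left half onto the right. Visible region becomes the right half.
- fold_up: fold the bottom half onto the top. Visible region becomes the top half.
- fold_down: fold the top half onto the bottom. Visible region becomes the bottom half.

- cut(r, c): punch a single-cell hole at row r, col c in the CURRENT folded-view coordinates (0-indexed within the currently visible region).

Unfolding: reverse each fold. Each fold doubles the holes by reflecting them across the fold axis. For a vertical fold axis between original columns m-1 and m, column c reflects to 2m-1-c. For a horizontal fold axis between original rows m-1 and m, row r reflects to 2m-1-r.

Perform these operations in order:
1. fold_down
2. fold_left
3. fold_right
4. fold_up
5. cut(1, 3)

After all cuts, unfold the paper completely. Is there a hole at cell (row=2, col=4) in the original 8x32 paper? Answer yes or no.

Answer: yes

Derivation:
Op 1 fold_down: fold axis h@4; visible region now rows[4,8) x cols[0,32) = 4x32
Op 2 fold_left: fold axis v@16; visible region now rows[4,8) x cols[0,16) = 4x16
Op 3 fold_right: fold axis v@8; visible region now rows[4,8) x cols[8,16) = 4x8
Op 4 fold_up: fold axis h@6; visible region now rows[4,6) x cols[8,16) = 2x8
Op 5 cut(1, 3): punch at orig (5,11); cuts so far [(5, 11)]; region rows[4,6) x cols[8,16) = 2x8
Unfold 1 (reflect across h@6): 2 holes -> [(5, 11), (6, 11)]
Unfold 2 (reflect across v@8): 4 holes -> [(5, 4), (5, 11), (6, 4), (6, 11)]
Unfold 3 (reflect across v@16): 8 holes -> [(5, 4), (5, 11), (5, 20), (5, 27), (6, 4), (6, 11), (6, 20), (6, 27)]
Unfold 4 (reflect across h@4): 16 holes -> [(1, 4), (1, 11), (1, 20), (1, 27), (2, 4), (2, 11), (2, 20), (2, 27), (5, 4), (5, 11), (5, 20), (5, 27), (6, 4), (6, 11), (6, 20), (6, 27)]
Holes: [(1, 4), (1, 11), (1, 20), (1, 27), (2, 4), (2, 11), (2, 20), (2, 27), (5, 4), (5, 11), (5, 20), (5, 27), (6, 4), (6, 11), (6, 20), (6, 27)]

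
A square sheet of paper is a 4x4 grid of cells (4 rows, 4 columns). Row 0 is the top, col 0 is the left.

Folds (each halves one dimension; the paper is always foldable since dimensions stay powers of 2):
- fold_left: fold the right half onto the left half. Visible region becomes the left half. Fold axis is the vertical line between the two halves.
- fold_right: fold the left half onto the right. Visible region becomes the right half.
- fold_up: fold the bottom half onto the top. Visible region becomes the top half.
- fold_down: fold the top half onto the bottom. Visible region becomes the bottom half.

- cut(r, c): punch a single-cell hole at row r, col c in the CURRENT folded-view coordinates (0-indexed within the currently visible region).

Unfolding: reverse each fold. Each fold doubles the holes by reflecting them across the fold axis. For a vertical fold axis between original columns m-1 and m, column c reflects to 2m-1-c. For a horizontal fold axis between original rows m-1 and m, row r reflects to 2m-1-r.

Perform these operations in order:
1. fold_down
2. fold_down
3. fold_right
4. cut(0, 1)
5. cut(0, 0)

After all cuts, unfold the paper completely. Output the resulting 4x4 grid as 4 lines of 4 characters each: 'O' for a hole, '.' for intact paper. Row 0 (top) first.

Answer: OOOO
OOOO
OOOO
OOOO

Derivation:
Op 1 fold_down: fold axis h@2; visible region now rows[2,4) x cols[0,4) = 2x4
Op 2 fold_down: fold axis h@3; visible region now rows[3,4) x cols[0,4) = 1x4
Op 3 fold_right: fold axis v@2; visible region now rows[3,4) x cols[2,4) = 1x2
Op 4 cut(0, 1): punch at orig (3,3); cuts so far [(3, 3)]; region rows[3,4) x cols[2,4) = 1x2
Op 5 cut(0, 0): punch at orig (3,2); cuts so far [(3, 2), (3, 3)]; region rows[3,4) x cols[2,4) = 1x2
Unfold 1 (reflect across v@2): 4 holes -> [(3, 0), (3, 1), (3, 2), (3, 3)]
Unfold 2 (reflect across h@3): 8 holes -> [(2, 0), (2, 1), (2, 2), (2, 3), (3, 0), (3, 1), (3, 2), (3, 3)]
Unfold 3 (reflect across h@2): 16 holes -> [(0, 0), (0, 1), (0, 2), (0, 3), (1, 0), (1, 1), (1, 2), (1, 3), (2, 0), (2, 1), (2, 2), (2, 3), (3, 0), (3, 1), (3, 2), (3, 3)]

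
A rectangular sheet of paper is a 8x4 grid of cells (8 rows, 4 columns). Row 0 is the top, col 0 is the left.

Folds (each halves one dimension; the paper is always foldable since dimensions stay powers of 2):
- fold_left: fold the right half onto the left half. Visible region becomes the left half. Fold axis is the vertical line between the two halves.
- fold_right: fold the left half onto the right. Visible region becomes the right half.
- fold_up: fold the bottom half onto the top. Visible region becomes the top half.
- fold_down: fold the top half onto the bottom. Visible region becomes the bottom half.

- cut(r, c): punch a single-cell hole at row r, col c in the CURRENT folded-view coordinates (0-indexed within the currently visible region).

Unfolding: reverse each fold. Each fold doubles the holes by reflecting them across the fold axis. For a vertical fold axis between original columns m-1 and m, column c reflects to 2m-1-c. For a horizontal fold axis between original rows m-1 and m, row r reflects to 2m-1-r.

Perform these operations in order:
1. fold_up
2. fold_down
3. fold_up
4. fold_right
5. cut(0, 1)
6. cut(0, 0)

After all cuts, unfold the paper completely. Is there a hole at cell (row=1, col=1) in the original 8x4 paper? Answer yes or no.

Op 1 fold_up: fold axis h@4; visible region now rows[0,4) x cols[0,4) = 4x4
Op 2 fold_down: fold axis h@2; visible region now rows[2,4) x cols[0,4) = 2x4
Op 3 fold_up: fold axis h@3; visible region now rows[2,3) x cols[0,4) = 1x4
Op 4 fold_right: fold axis v@2; visible region now rows[2,3) x cols[2,4) = 1x2
Op 5 cut(0, 1): punch at orig (2,3); cuts so far [(2, 3)]; region rows[2,3) x cols[2,4) = 1x2
Op 6 cut(0, 0): punch at orig (2,2); cuts so far [(2, 2), (2, 3)]; region rows[2,3) x cols[2,4) = 1x2
Unfold 1 (reflect across v@2): 4 holes -> [(2, 0), (2, 1), (2, 2), (2, 3)]
Unfold 2 (reflect across h@3): 8 holes -> [(2, 0), (2, 1), (2, 2), (2, 3), (3, 0), (3, 1), (3, 2), (3, 3)]
Unfold 3 (reflect across h@2): 16 holes -> [(0, 0), (0, 1), (0, 2), (0, 3), (1, 0), (1, 1), (1, 2), (1, 3), (2, 0), (2, 1), (2, 2), (2, 3), (3, 0), (3, 1), (3, 2), (3, 3)]
Unfold 4 (reflect across h@4): 32 holes -> [(0, 0), (0, 1), (0, 2), (0, 3), (1, 0), (1, 1), (1, 2), (1, 3), (2, 0), (2, 1), (2, 2), (2, 3), (3, 0), (3, 1), (3, 2), (3, 3), (4, 0), (4, 1), (4, 2), (4, 3), (5, 0), (5, 1), (5, 2), (5, 3), (6, 0), (6, 1), (6, 2), (6, 3), (7, 0), (7, 1), (7, 2), (7, 3)]
Holes: [(0, 0), (0, 1), (0, 2), (0, 3), (1, 0), (1, 1), (1, 2), (1, 3), (2, 0), (2, 1), (2, 2), (2, 3), (3, 0), (3, 1), (3, 2), (3, 3), (4, 0), (4, 1), (4, 2), (4, 3), (5, 0), (5, 1), (5, 2), (5, 3), (6, 0), (6, 1), (6, 2), (6, 3), (7, 0), (7, 1), (7, 2), (7, 3)]

Answer: yes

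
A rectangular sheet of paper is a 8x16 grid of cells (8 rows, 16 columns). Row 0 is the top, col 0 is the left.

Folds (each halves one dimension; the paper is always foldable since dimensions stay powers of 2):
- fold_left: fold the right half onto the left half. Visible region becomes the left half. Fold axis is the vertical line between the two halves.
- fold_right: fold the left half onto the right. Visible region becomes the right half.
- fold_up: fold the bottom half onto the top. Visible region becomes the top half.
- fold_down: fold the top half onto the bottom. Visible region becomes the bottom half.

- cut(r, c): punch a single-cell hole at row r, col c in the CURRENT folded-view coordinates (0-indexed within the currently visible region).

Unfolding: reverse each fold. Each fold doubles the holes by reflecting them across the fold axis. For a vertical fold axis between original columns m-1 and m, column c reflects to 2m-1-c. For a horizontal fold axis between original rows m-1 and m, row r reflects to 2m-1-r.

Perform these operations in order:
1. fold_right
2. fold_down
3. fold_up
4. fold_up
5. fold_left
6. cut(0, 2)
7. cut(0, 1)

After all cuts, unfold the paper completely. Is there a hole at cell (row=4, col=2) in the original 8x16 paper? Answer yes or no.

Answer: yes

Derivation:
Op 1 fold_right: fold axis v@8; visible region now rows[0,8) x cols[8,16) = 8x8
Op 2 fold_down: fold axis h@4; visible region now rows[4,8) x cols[8,16) = 4x8
Op 3 fold_up: fold axis h@6; visible region now rows[4,6) x cols[8,16) = 2x8
Op 4 fold_up: fold axis h@5; visible region now rows[4,5) x cols[8,16) = 1x8
Op 5 fold_left: fold axis v@12; visible region now rows[4,5) x cols[8,12) = 1x4
Op 6 cut(0, 2): punch at orig (4,10); cuts so far [(4, 10)]; region rows[4,5) x cols[8,12) = 1x4
Op 7 cut(0, 1): punch at orig (4,9); cuts so far [(4, 9), (4, 10)]; region rows[4,5) x cols[8,12) = 1x4
Unfold 1 (reflect across v@12): 4 holes -> [(4, 9), (4, 10), (4, 13), (4, 14)]
Unfold 2 (reflect across h@5): 8 holes -> [(4, 9), (4, 10), (4, 13), (4, 14), (5, 9), (5, 10), (5, 13), (5, 14)]
Unfold 3 (reflect across h@6): 16 holes -> [(4, 9), (4, 10), (4, 13), (4, 14), (5, 9), (5, 10), (5, 13), (5, 14), (6, 9), (6, 10), (6, 13), (6, 14), (7, 9), (7, 10), (7, 13), (7, 14)]
Unfold 4 (reflect across h@4): 32 holes -> [(0, 9), (0, 10), (0, 13), (0, 14), (1, 9), (1, 10), (1, 13), (1, 14), (2, 9), (2, 10), (2, 13), (2, 14), (3, 9), (3, 10), (3, 13), (3, 14), (4, 9), (4, 10), (4, 13), (4, 14), (5, 9), (5, 10), (5, 13), (5, 14), (6, 9), (6, 10), (6, 13), (6, 14), (7, 9), (7, 10), (7, 13), (7, 14)]
Unfold 5 (reflect across v@8): 64 holes -> [(0, 1), (0, 2), (0, 5), (0, 6), (0, 9), (0, 10), (0, 13), (0, 14), (1, 1), (1, 2), (1, 5), (1, 6), (1, 9), (1, 10), (1, 13), (1, 14), (2, 1), (2, 2), (2, 5), (2, 6), (2, 9), (2, 10), (2, 13), (2, 14), (3, 1), (3, 2), (3, 5), (3, 6), (3, 9), (3, 10), (3, 13), (3, 14), (4, 1), (4, 2), (4, 5), (4, 6), (4, 9), (4, 10), (4, 13), (4, 14), (5, 1), (5, 2), (5, 5), (5, 6), (5, 9), (5, 10), (5, 13), (5, 14), (6, 1), (6, 2), (6, 5), (6, 6), (6, 9), (6, 10), (6, 13), (6, 14), (7, 1), (7, 2), (7, 5), (7, 6), (7, 9), (7, 10), (7, 13), (7, 14)]
Holes: [(0, 1), (0, 2), (0, 5), (0, 6), (0, 9), (0, 10), (0, 13), (0, 14), (1, 1), (1, 2), (1, 5), (1, 6), (1, 9), (1, 10), (1, 13), (1, 14), (2, 1), (2, 2), (2, 5), (2, 6), (2, 9), (2, 10), (2, 13), (2, 14), (3, 1), (3, 2), (3, 5), (3, 6), (3, 9), (3, 10), (3, 13), (3, 14), (4, 1), (4, 2), (4, 5), (4, 6), (4, 9), (4, 10), (4, 13), (4, 14), (5, 1), (5, 2), (5, 5), (5, 6), (5, 9), (5, 10), (5, 13), (5, 14), (6, 1), (6, 2), (6, 5), (6, 6), (6, 9), (6, 10), (6, 13), (6, 14), (7, 1), (7, 2), (7, 5), (7, 6), (7, 9), (7, 10), (7, 13), (7, 14)]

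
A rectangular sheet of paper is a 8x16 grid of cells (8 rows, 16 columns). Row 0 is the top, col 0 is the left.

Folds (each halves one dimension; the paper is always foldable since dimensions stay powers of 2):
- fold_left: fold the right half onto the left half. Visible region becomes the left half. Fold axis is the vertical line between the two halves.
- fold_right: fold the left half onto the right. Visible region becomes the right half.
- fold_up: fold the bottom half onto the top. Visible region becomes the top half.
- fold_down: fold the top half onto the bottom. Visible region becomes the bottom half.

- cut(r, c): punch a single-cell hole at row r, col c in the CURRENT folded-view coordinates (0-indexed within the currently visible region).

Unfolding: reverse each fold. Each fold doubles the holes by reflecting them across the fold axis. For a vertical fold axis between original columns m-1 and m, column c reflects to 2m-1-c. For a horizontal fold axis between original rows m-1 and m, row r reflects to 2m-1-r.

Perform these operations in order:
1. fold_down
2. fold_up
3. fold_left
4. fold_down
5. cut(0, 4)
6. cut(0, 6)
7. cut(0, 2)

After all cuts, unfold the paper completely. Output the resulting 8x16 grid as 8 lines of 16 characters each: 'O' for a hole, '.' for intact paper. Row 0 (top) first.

Op 1 fold_down: fold axis h@4; visible region now rows[4,8) x cols[0,16) = 4x16
Op 2 fold_up: fold axis h@6; visible region now rows[4,6) x cols[0,16) = 2x16
Op 3 fold_left: fold axis v@8; visible region now rows[4,6) x cols[0,8) = 2x8
Op 4 fold_down: fold axis h@5; visible region now rows[5,6) x cols[0,8) = 1x8
Op 5 cut(0, 4): punch at orig (5,4); cuts so far [(5, 4)]; region rows[5,6) x cols[0,8) = 1x8
Op 6 cut(0, 6): punch at orig (5,6); cuts so far [(5, 4), (5, 6)]; region rows[5,6) x cols[0,8) = 1x8
Op 7 cut(0, 2): punch at orig (5,2); cuts so far [(5, 2), (5, 4), (5, 6)]; region rows[5,6) x cols[0,8) = 1x8
Unfold 1 (reflect across h@5): 6 holes -> [(4, 2), (4, 4), (4, 6), (5, 2), (5, 4), (5, 6)]
Unfold 2 (reflect across v@8): 12 holes -> [(4, 2), (4, 4), (4, 6), (4, 9), (4, 11), (4, 13), (5, 2), (5, 4), (5, 6), (5, 9), (5, 11), (5, 13)]
Unfold 3 (reflect across h@6): 24 holes -> [(4, 2), (4, 4), (4, 6), (4, 9), (4, 11), (4, 13), (5, 2), (5, 4), (5, 6), (5, 9), (5, 11), (5, 13), (6, 2), (6, 4), (6, 6), (6, 9), (6, 11), (6, 13), (7, 2), (7, 4), (7, 6), (7, 9), (7, 11), (7, 13)]
Unfold 4 (reflect across h@4): 48 holes -> [(0, 2), (0, 4), (0, 6), (0, 9), (0, 11), (0, 13), (1, 2), (1, 4), (1, 6), (1, 9), (1, 11), (1, 13), (2, 2), (2, 4), (2, 6), (2, 9), (2, 11), (2, 13), (3, 2), (3, 4), (3, 6), (3, 9), (3, 11), (3, 13), (4, 2), (4, 4), (4, 6), (4, 9), (4, 11), (4, 13), (5, 2), (5, 4), (5, 6), (5, 9), (5, 11), (5, 13), (6, 2), (6, 4), (6, 6), (6, 9), (6, 11), (6, 13), (7, 2), (7, 4), (7, 6), (7, 9), (7, 11), (7, 13)]

Answer: ..O.O.O..O.O.O..
..O.O.O..O.O.O..
..O.O.O..O.O.O..
..O.O.O..O.O.O..
..O.O.O..O.O.O..
..O.O.O..O.O.O..
..O.O.O..O.O.O..
..O.O.O..O.O.O..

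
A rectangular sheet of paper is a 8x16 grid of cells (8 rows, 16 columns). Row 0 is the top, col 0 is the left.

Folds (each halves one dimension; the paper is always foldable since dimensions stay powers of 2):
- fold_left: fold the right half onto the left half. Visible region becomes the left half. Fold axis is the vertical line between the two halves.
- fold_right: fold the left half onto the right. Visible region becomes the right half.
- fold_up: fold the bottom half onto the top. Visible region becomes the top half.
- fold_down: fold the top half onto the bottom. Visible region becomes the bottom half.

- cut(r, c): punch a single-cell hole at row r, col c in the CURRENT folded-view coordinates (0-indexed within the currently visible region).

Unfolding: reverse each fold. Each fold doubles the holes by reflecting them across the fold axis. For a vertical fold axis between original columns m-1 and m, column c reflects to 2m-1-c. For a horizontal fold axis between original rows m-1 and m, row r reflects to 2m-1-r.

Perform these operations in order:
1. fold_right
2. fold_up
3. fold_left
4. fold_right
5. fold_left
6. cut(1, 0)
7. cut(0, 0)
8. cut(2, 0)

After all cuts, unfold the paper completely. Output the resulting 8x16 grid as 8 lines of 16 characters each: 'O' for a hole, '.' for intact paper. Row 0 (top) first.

Answer: OOOOOOOOOOOOOOOO
OOOOOOOOOOOOOOOO
OOOOOOOOOOOOOOOO
................
................
OOOOOOOOOOOOOOOO
OOOOOOOOOOOOOOOO
OOOOOOOOOOOOOOOO

Derivation:
Op 1 fold_right: fold axis v@8; visible region now rows[0,8) x cols[8,16) = 8x8
Op 2 fold_up: fold axis h@4; visible region now rows[0,4) x cols[8,16) = 4x8
Op 3 fold_left: fold axis v@12; visible region now rows[0,4) x cols[8,12) = 4x4
Op 4 fold_right: fold axis v@10; visible region now rows[0,4) x cols[10,12) = 4x2
Op 5 fold_left: fold axis v@11; visible region now rows[0,4) x cols[10,11) = 4x1
Op 6 cut(1, 0): punch at orig (1,10); cuts so far [(1, 10)]; region rows[0,4) x cols[10,11) = 4x1
Op 7 cut(0, 0): punch at orig (0,10); cuts so far [(0, 10), (1, 10)]; region rows[0,4) x cols[10,11) = 4x1
Op 8 cut(2, 0): punch at orig (2,10); cuts so far [(0, 10), (1, 10), (2, 10)]; region rows[0,4) x cols[10,11) = 4x1
Unfold 1 (reflect across v@11): 6 holes -> [(0, 10), (0, 11), (1, 10), (1, 11), (2, 10), (2, 11)]
Unfold 2 (reflect across v@10): 12 holes -> [(0, 8), (0, 9), (0, 10), (0, 11), (1, 8), (1, 9), (1, 10), (1, 11), (2, 8), (2, 9), (2, 10), (2, 11)]
Unfold 3 (reflect across v@12): 24 holes -> [(0, 8), (0, 9), (0, 10), (0, 11), (0, 12), (0, 13), (0, 14), (0, 15), (1, 8), (1, 9), (1, 10), (1, 11), (1, 12), (1, 13), (1, 14), (1, 15), (2, 8), (2, 9), (2, 10), (2, 11), (2, 12), (2, 13), (2, 14), (2, 15)]
Unfold 4 (reflect across h@4): 48 holes -> [(0, 8), (0, 9), (0, 10), (0, 11), (0, 12), (0, 13), (0, 14), (0, 15), (1, 8), (1, 9), (1, 10), (1, 11), (1, 12), (1, 13), (1, 14), (1, 15), (2, 8), (2, 9), (2, 10), (2, 11), (2, 12), (2, 13), (2, 14), (2, 15), (5, 8), (5, 9), (5, 10), (5, 11), (5, 12), (5, 13), (5, 14), (5, 15), (6, 8), (6, 9), (6, 10), (6, 11), (6, 12), (6, 13), (6, 14), (6, 15), (7, 8), (7, 9), (7, 10), (7, 11), (7, 12), (7, 13), (7, 14), (7, 15)]
Unfold 5 (reflect across v@8): 96 holes -> [(0, 0), (0, 1), (0, 2), (0, 3), (0, 4), (0, 5), (0, 6), (0, 7), (0, 8), (0, 9), (0, 10), (0, 11), (0, 12), (0, 13), (0, 14), (0, 15), (1, 0), (1, 1), (1, 2), (1, 3), (1, 4), (1, 5), (1, 6), (1, 7), (1, 8), (1, 9), (1, 10), (1, 11), (1, 12), (1, 13), (1, 14), (1, 15), (2, 0), (2, 1), (2, 2), (2, 3), (2, 4), (2, 5), (2, 6), (2, 7), (2, 8), (2, 9), (2, 10), (2, 11), (2, 12), (2, 13), (2, 14), (2, 15), (5, 0), (5, 1), (5, 2), (5, 3), (5, 4), (5, 5), (5, 6), (5, 7), (5, 8), (5, 9), (5, 10), (5, 11), (5, 12), (5, 13), (5, 14), (5, 15), (6, 0), (6, 1), (6, 2), (6, 3), (6, 4), (6, 5), (6, 6), (6, 7), (6, 8), (6, 9), (6, 10), (6, 11), (6, 12), (6, 13), (6, 14), (6, 15), (7, 0), (7, 1), (7, 2), (7, 3), (7, 4), (7, 5), (7, 6), (7, 7), (7, 8), (7, 9), (7, 10), (7, 11), (7, 12), (7, 13), (7, 14), (7, 15)]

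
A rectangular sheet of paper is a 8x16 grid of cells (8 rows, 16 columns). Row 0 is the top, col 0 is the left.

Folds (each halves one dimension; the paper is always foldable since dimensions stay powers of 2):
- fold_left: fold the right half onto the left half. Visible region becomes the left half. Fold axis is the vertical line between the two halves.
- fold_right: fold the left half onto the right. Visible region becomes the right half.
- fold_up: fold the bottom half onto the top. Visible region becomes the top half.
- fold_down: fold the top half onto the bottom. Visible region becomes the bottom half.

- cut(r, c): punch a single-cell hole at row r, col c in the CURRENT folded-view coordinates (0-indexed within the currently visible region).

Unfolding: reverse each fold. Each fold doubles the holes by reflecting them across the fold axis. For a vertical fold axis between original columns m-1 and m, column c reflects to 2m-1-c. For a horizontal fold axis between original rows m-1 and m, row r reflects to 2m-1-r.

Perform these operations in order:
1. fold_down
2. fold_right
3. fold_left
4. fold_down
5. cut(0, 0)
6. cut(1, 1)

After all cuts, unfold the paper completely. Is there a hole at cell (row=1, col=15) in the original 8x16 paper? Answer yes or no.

Answer: yes

Derivation:
Op 1 fold_down: fold axis h@4; visible region now rows[4,8) x cols[0,16) = 4x16
Op 2 fold_right: fold axis v@8; visible region now rows[4,8) x cols[8,16) = 4x8
Op 3 fold_left: fold axis v@12; visible region now rows[4,8) x cols[8,12) = 4x4
Op 4 fold_down: fold axis h@6; visible region now rows[6,8) x cols[8,12) = 2x4
Op 5 cut(0, 0): punch at orig (6,8); cuts so far [(6, 8)]; region rows[6,8) x cols[8,12) = 2x4
Op 6 cut(1, 1): punch at orig (7,9); cuts so far [(6, 8), (7, 9)]; region rows[6,8) x cols[8,12) = 2x4
Unfold 1 (reflect across h@6): 4 holes -> [(4, 9), (5, 8), (6, 8), (7, 9)]
Unfold 2 (reflect across v@12): 8 holes -> [(4, 9), (4, 14), (5, 8), (5, 15), (6, 8), (6, 15), (7, 9), (7, 14)]
Unfold 3 (reflect across v@8): 16 holes -> [(4, 1), (4, 6), (4, 9), (4, 14), (5, 0), (5, 7), (5, 8), (5, 15), (6, 0), (6, 7), (6, 8), (6, 15), (7, 1), (7, 6), (7, 9), (7, 14)]
Unfold 4 (reflect across h@4): 32 holes -> [(0, 1), (0, 6), (0, 9), (0, 14), (1, 0), (1, 7), (1, 8), (1, 15), (2, 0), (2, 7), (2, 8), (2, 15), (3, 1), (3, 6), (3, 9), (3, 14), (4, 1), (4, 6), (4, 9), (4, 14), (5, 0), (5, 7), (5, 8), (5, 15), (6, 0), (6, 7), (6, 8), (6, 15), (7, 1), (7, 6), (7, 9), (7, 14)]
Holes: [(0, 1), (0, 6), (0, 9), (0, 14), (1, 0), (1, 7), (1, 8), (1, 15), (2, 0), (2, 7), (2, 8), (2, 15), (3, 1), (3, 6), (3, 9), (3, 14), (4, 1), (4, 6), (4, 9), (4, 14), (5, 0), (5, 7), (5, 8), (5, 15), (6, 0), (6, 7), (6, 8), (6, 15), (7, 1), (7, 6), (7, 9), (7, 14)]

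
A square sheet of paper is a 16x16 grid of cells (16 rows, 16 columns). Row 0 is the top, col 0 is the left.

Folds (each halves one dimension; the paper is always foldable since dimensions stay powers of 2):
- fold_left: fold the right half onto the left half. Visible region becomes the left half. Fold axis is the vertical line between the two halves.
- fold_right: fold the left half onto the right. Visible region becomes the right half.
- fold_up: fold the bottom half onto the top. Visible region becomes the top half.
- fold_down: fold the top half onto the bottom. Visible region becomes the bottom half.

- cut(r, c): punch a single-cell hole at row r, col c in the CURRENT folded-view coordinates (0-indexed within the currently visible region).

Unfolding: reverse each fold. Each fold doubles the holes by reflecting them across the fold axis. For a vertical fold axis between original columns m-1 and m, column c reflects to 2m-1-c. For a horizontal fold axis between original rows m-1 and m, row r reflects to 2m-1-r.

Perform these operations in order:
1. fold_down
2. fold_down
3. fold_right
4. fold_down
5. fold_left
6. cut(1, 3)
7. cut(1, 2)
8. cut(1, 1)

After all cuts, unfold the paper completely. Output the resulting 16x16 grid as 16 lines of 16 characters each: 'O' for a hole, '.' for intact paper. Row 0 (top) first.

Answer: .OOOOOO..OOOOOO.
................
................
.OOOOOO..OOOOOO.
.OOOOOO..OOOOOO.
................
................
.OOOOOO..OOOOOO.
.OOOOOO..OOOOOO.
................
................
.OOOOOO..OOOOOO.
.OOOOOO..OOOOOO.
................
................
.OOOOOO..OOOOOO.

Derivation:
Op 1 fold_down: fold axis h@8; visible region now rows[8,16) x cols[0,16) = 8x16
Op 2 fold_down: fold axis h@12; visible region now rows[12,16) x cols[0,16) = 4x16
Op 3 fold_right: fold axis v@8; visible region now rows[12,16) x cols[8,16) = 4x8
Op 4 fold_down: fold axis h@14; visible region now rows[14,16) x cols[8,16) = 2x8
Op 5 fold_left: fold axis v@12; visible region now rows[14,16) x cols[8,12) = 2x4
Op 6 cut(1, 3): punch at orig (15,11); cuts so far [(15, 11)]; region rows[14,16) x cols[8,12) = 2x4
Op 7 cut(1, 2): punch at orig (15,10); cuts so far [(15, 10), (15, 11)]; region rows[14,16) x cols[8,12) = 2x4
Op 8 cut(1, 1): punch at orig (15,9); cuts so far [(15, 9), (15, 10), (15, 11)]; region rows[14,16) x cols[8,12) = 2x4
Unfold 1 (reflect across v@12): 6 holes -> [(15, 9), (15, 10), (15, 11), (15, 12), (15, 13), (15, 14)]
Unfold 2 (reflect across h@14): 12 holes -> [(12, 9), (12, 10), (12, 11), (12, 12), (12, 13), (12, 14), (15, 9), (15, 10), (15, 11), (15, 12), (15, 13), (15, 14)]
Unfold 3 (reflect across v@8): 24 holes -> [(12, 1), (12, 2), (12, 3), (12, 4), (12, 5), (12, 6), (12, 9), (12, 10), (12, 11), (12, 12), (12, 13), (12, 14), (15, 1), (15, 2), (15, 3), (15, 4), (15, 5), (15, 6), (15, 9), (15, 10), (15, 11), (15, 12), (15, 13), (15, 14)]
Unfold 4 (reflect across h@12): 48 holes -> [(8, 1), (8, 2), (8, 3), (8, 4), (8, 5), (8, 6), (8, 9), (8, 10), (8, 11), (8, 12), (8, 13), (8, 14), (11, 1), (11, 2), (11, 3), (11, 4), (11, 5), (11, 6), (11, 9), (11, 10), (11, 11), (11, 12), (11, 13), (11, 14), (12, 1), (12, 2), (12, 3), (12, 4), (12, 5), (12, 6), (12, 9), (12, 10), (12, 11), (12, 12), (12, 13), (12, 14), (15, 1), (15, 2), (15, 3), (15, 4), (15, 5), (15, 6), (15, 9), (15, 10), (15, 11), (15, 12), (15, 13), (15, 14)]
Unfold 5 (reflect across h@8): 96 holes -> [(0, 1), (0, 2), (0, 3), (0, 4), (0, 5), (0, 6), (0, 9), (0, 10), (0, 11), (0, 12), (0, 13), (0, 14), (3, 1), (3, 2), (3, 3), (3, 4), (3, 5), (3, 6), (3, 9), (3, 10), (3, 11), (3, 12), (3, 13), (3, 14), (4, 1), (4, 2), (4, 3), (4, 4), (4, 5), (4, 6), (4, 9), (4, 10), (4, 11), (4, 12), (4, 13), (4, 14), (7, 1), (7, 2), (7, 3), (7, 4), (7, 5), (7, 6), (7, 9), (7, 10), (7, 11), (7, 12), (7, 13), (7, 14), (8, 1), (8, 2), (8, 3), (8, 4), (8, 5), (8, 6), (8, 9), (8, 10), (8, 11), (8, 12), (8, 13), (8, 14), (11, 1), (11, 2), (11, 3), (11, 4), (11, 5), (11, 6), (11, 9), (11, 10), (11, 11), (11, 12), (11, 13), (11, 14), (12, 1), (12, 2), (12, 3), (12, 4), (12, 5), (12, 6), (12, 9), (12, 10), (12, 11), (12, 12), (12, 13), (12, 14), (15, 1), (15, 2), (15, 3), (15, 4), (15, 5), (15, 6), (15, 9), (15, 10), (15, 11), (15, 12), (15, 13), (15, 14)]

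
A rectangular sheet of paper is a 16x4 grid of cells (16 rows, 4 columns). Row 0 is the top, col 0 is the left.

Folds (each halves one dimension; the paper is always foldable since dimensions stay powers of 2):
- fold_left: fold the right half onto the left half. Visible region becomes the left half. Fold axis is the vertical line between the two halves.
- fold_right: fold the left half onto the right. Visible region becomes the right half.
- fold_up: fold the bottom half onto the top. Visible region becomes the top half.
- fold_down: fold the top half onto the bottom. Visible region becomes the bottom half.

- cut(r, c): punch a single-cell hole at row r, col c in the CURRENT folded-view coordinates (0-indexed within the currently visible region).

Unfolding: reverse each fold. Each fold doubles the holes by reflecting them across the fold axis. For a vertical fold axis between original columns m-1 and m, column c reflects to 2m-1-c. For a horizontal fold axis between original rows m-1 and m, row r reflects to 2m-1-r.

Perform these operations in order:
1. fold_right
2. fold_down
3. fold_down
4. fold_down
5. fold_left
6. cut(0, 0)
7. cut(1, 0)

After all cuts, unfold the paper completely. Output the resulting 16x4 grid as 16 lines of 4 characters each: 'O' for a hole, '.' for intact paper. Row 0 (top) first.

Answer: OOOO
OOOO
OOOO
OOOO
OOOO
OOOO
OOOO
OOOO
OOOO
OOOO
OOOO
OOOO
OOOO
OOOO
OOOO
OOOO

Derivation:
Op 1 fold_right: fold axis v@2; visible region now rows[0,16) x cols[2,4) = 16x2
Op 2 fold_down: fold axis h@8; visible region now rows[8,16) x cols[2,4) = 8x2
Op 3 fold_down: fold axis h@12; visible region now rows[12,16) x cols[2,4) = 4x2
Op 4 fold_down: fold axis h@14; visible region now rows[14,16) x cols[2,4) = 2x2
Op 5 fold_left: fold axis v@3; visible region now rows[14,16) x cols[2,3) = 2x1
Op 6 cut(0, 0): punch at orig (14,2); cuts so far [(14, 2)]; region rows[14,16) x cols[2,3) = 2x1
Op 7 cut(1, 0): punch at orig (15,2); cuts so far [(14, 2), (15, 2)]; region rows[14,16) x cols[2,3) = 2x1
Unfold 1 (reflect across v@3): 4 holes -> [(14, 2), (14, 3), (15, 2), (15, 3)]
Unfold 2 (reflect across h@14): 8 holes -> [(12, 2), (12, 3), (13, 2), (13, 3), (14, 2), (14, 3), (15, 2), (15, 3)]
Unfold 3 (reflect across h@12): 16 holes -> [(8, 2), (8, 3), (9, 2), (9, 3), (10, 2), (10, 3), (11, 2), (11, 3), (12, 2), (12, 3), (13, 2), (13, 3), (14, 2), (14, 3), (15, 2), (15, 3)]
Unfold 4 (reflect across h@8): 32 holes -> [(0, 2), (0, 3), (1, 2), (1, 3), (2, 2), (2, 3), (3, 2), (3, 3), (4, 2), (4, 3), (5, 2), (5, 3), (6, 2), (6, 3), (7, 2), (7, 3), (8, 2), (8, 3), (9, 2), (9, 3), (10, 2), (10, 3), (11, 2), (11, 3), (12, 2), (12, 3), (13, 2), (13, 3), (14, 2), (14, 3), (15, 2), (15, 3)]
Unfold 5 (reflect across v@2): 64 holes -> [(0, 0), (0, 1), (0, 2), (0, 3), (1, 0), (1, 1), (1, 2), (1, 3), (2, 0), (2, 1), (2, 2), (2, 3), (3, 0), (3, 1), (3, 2), (3, 3), (4, 0), (4, 1), (4, 2), (4, 3), (5, 0), (5, 1), (5, 2), (5, 3), (6, 0), (6, 1), (6, 2), (6, 3), (7, 0), (7, 1), (7, 2), (7, 3), (8, 0), (8, 1), (8, 2), (8, 3), (9, 0), (9, 1), (9, 2), (9, 3), (10, 0), (10, 1), (10, 2), (10, 3), (11, 0), (11, 1), (11, 2), (11, 3), (12, 0), (12, 1), (12, 2), (12, 3), (13, 0), (13, 1), (13, 2), (13, 3), (14, 0), (14, 1), (14, 2), (14, 3), (15, 0), (15, 1), (15, 2), (15, 3)]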